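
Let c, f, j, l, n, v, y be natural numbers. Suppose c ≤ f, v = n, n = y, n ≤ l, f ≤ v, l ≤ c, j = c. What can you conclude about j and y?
j = y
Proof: c ≤ f and f ≤ v, thus c ≤ v. v = n, so c ≤ n. From n ≤ l and l ≤ c, n ≤ c. Since c ≤ n, c = n. Since j = c, j = n. Since n = y, j = y.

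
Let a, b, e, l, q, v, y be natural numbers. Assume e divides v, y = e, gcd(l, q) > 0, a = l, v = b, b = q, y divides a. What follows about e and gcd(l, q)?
e ≤ gcd(l, q)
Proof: a = l and y divides a, thus y divides l. Since y = e, e divides l. v = b and e divides v, therefore e divides b. b = q, so e divides q. e divides l, so e divides gcd(l, q). gcd(l, q) > 0, so e ≤ gcd(l, q).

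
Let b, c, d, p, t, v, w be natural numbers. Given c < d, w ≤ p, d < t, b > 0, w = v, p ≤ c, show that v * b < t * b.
Since w ≤ p and p ≤ c, w ≤ c. Since c < d and d < t, c < t. Since w ≤ c, w < t. Since w = v, v < t. From b > 0, by multiplying by a positive, v * b < t * b.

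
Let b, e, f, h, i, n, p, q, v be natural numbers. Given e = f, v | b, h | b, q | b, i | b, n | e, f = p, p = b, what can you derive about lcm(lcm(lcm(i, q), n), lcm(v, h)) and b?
lcm(lcm(lcm(i, q), n), lcm(v, h)) | b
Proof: i | b and q | b, so lcm(i, q) | b. e = f and f = p, therefore e = p. Since p = b, e = b. From n | e, n | b. From lcm(i, q) | b, lcm(lcm(i, q), n) | b. v | b and h | b, hence lcm(v, h) | b. Since lcm(lcm(i, q), n) | b, lcm(lcm(lcm(i, q), n), lcm(v, h)) | b.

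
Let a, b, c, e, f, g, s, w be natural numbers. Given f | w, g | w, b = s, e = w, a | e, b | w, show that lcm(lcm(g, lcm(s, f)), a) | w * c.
b = s and b | w, hence s | w. Since f | w, lcm(s, f) | w. Since g | w, lcm(g, lcm(s, f)) | w. Since e = w and a | e, a | w. Since lcm(g, lcm(s, f)) | w, lcm(lcm(g, lcm(s, f)), a) | w. Then lcm(lcm(g, lcm(s, f)), a) | w * c.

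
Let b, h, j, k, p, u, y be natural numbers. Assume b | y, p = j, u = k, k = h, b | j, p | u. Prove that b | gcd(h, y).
Since u = k and k = h, u = h. Since p = j and p | u, j | u. Since b | j, b | u. Since u = h, b | h. Since b | y, b | gcd(h, y).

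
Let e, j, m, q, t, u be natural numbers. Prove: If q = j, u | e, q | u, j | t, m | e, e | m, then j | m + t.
From e | m and m | e, e = m. Since q | u and u | e, q | e. From q = j, j | e. From e = m, j | m. Since j | t, j | m + t.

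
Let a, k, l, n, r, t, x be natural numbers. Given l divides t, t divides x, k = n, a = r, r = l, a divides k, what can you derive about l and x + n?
l divides x + n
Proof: l divides t and t divides x, hence l divides x. a = r and r = l, so a = l. Since a divides k, l divides k. k = n, so l divides n. Since l divides x, l divides x + n.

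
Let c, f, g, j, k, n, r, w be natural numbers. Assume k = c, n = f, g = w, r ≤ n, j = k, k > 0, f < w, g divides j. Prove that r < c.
Since n = f and r ≤ n, r ≤ f. f < w, so r < w. Because g = w and g divides j, w divides j. j = k, so w divides k. k > 0, so w ≤ k. r < w, so r < k. Since k = c, r < c.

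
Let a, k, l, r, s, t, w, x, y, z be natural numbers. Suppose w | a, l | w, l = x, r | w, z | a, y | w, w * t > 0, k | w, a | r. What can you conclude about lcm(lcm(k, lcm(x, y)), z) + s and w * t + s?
lcm(lcm(k, lcm(x, y)), z) + s ≤ w * t + s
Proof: Because l = x and l | w, x | w. y | w, so lcm(x, y) | w. k | w, so lcm(k, lcm(x, y)) | w. a | r and r | w, thus a | w. w | a, so a = w. Since z | a, z | w. Because lcm(k, lcm(x, y)) | w, lcm(lcm(k, lcm(x, y)), z) | w. Then lcm(lcm(k, lcm(x, y)), z) | w * t. From w * t > 0, lcm(lcm(k, lcm(x, y)), z) ≤ w * t. Then lcm(lcm(k, lcm(x, y)), z) + s ≤ w * t + s.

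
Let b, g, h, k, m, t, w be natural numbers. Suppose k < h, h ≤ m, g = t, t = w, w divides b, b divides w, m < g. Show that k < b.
Because k < h and h ≤ m, k < m. g = t and t = w, hence g = w. Because w divides b and b divides w, w = b. Since g = w, g = b. Since m < g, m < b. Because k < m, k < b.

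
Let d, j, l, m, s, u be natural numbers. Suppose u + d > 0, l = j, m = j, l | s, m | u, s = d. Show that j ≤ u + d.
From m = j and m | u, j | u. l = j and l | s, thus j | s. s = d, so j | d. Because j | u, j | u + d. Since u + d > 0, j ≤ u + d.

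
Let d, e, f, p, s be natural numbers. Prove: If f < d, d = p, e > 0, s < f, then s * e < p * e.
s < f and f < d, thus s < d. Since d = p, s < p. Since e > 0, s * e < p * e.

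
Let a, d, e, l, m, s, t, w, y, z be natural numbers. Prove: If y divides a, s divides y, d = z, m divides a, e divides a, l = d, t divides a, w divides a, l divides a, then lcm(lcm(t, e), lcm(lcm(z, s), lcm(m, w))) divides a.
t divides a and e divides a, hence lcm(t, e) divides a. l = d and l divides a, thus d divides a. d = z, so z divides a. Because s divides y and y divides a, s divides a. z divides a, so lcm(z, s) divides a. m divides a and w divides a, so lcm(m, w) divides a. Since lcm(z, s) divides a, lcm(lcm(z, s), lcm(m, w)) divides a. Because lcm(t, e) divides a, lcm(lcm(t, e), lcm(lcm(z, s), lcm(m, w))) divides a.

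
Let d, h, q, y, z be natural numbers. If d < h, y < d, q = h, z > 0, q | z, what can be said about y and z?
y < z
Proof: Since y < d and d < h, y < h. q = h and q | z, so h | z. Because z > 0, h ≤ z. Since y < h, y < z.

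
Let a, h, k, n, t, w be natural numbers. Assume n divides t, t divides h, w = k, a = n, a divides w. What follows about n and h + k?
n divides h + k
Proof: n divides t and t divides h, therefore n divides h. Since a = n and a divides w, n divides w. w = k, so n divides k. Since n divides h, n divides h + k.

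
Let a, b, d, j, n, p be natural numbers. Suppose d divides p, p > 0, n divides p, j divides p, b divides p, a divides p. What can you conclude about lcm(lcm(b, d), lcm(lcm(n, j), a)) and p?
lcm(lcm(b, d), lcm(lcm(n, j), a)) ≤ p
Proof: Because b divides p and d divides p, lcm(b, d) divides p. Because n divides p and j divides p, lcm(n, j) divides p. Since a divides p, lcm(lcm(n, j), a) divides p. Since lcm(b, d) divides p, lcm(lcm(b, d), lcm(lcm(n, j), a)) divides p. Since p > 0, lcm(lcm(b, d), lcm(lcm(n, j), a)) ≤ p.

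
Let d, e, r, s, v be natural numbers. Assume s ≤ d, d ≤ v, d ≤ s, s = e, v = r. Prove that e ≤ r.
Since d ≤ s and s ≤ d, d = s. Since s = e, d = e. Since v = r and d ≤ v, d ≤ r. d = e, so e ≤ r.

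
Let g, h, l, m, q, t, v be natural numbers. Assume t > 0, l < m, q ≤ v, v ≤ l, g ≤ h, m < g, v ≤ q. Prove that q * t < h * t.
Since v ≤ q and q ≤ v, v = q. From v ≤ l, q ≤ l. m < g and g ≤ h, so m < h. Since l < m, l < h. From q ≤ l, q < h. From t > 0, by multiplying by a positive, q * t < h * t.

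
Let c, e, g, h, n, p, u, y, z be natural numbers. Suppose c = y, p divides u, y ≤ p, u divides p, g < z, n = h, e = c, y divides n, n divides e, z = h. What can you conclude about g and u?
g < u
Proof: z = h and g < z, thus g < h. p divides u and u divides p, therefore p = u. e = c and n divides e, thus n divides c. c = y, so n divides y. Since y divides n, y = n. Since n = h, y = h. Because y ≤ p, h ≤ p. Because p = u, h ≤ u. Since g < h, g < u.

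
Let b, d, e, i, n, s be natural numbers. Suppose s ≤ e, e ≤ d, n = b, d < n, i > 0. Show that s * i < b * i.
Since n = b and d < n, d < b. Since e ≤ d, e < b. Since s ≤ e, s < b. From i > 0, by multiplying by a positive, s * i < b * i.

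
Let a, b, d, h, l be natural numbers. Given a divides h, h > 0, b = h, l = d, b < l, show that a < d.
a divides h and h > 0, hence a ≤ h. l = d and b < l, so b < d. b = h, so h < d. Since a ≤ h, a < d.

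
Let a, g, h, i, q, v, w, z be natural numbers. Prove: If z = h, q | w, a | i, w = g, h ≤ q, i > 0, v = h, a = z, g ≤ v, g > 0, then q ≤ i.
w = g and q | w, hence q | g. Since g > 0, q ≤ g. From v = h and g ≤ v, g ≤ h. Since q ≤ g, q ≤ h. h ≤ q, so h = q. Since a = z and z = h, a = h. a | i, so h | i. Since i > 0, h ≤ i. h = q, so q ≤ i.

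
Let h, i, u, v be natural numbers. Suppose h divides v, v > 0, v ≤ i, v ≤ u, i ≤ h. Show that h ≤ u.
v ≤ i and i ≤ h, thus v ≤ h. h divides v and v > 0, hence h ≤ v. v ≤ h, so v = h. v ≤ u, so h ≤ u.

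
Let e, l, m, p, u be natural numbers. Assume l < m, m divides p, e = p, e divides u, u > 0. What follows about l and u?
l < u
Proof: From e = p and e divides u, p divides u. Since m divides p, m divides u. u > 0, so m ≤ u. Because l < m, l < u.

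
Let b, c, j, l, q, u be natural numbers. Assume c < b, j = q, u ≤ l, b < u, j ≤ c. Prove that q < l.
j ≤ c and c < b, therefore j < b. Because b < u, j < u. Since u ≤ l, j < l. Since j = q, q < l.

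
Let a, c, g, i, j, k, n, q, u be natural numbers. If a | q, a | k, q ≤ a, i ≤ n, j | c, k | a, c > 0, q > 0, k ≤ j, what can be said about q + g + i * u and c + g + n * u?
q + g + i * u ≤ c + g + n * u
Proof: Because k | a and a | k, k = a. a | q and q > 0, hence a ≤ q. q ≤ a, so a = q. k = a, so k = q. j | c and c > 0, thus j ≤ c. Since k ≤ j, k ≤ c. k = q, so q ≤ c. Then q + g ≤ c + g. i ≤ n, hence i * u ≤ n * u. q + g ≤ c + g, so q + g + i * u ≤ c + g + n * u.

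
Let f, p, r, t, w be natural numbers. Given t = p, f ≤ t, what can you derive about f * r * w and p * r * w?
f * r * w ≤ p * r * w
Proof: From t = p and f ≤ t, f ≤ p. Then f * r ≤ p * r. Then f * r * w ≤ p * r * w.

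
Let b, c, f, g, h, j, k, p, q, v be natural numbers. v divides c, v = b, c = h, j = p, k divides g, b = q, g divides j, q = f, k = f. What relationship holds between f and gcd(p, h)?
f divides gcd(p, h)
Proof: k divides g and g divides j, so k divides j. k = f, so f divides j. j = p, so f divides p. Because b = q and q = f, b = f. v = b and v divides c, thus b divides c. Since c = h, b divides h. b = f, so f divides h. Since f divides p, f divides gcd(p, h).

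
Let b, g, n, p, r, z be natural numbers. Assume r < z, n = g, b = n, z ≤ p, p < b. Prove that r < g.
Since b = n and n = g, b = g. p < b, so p < g. From z ≤ p, z < g. r < z, so r < g.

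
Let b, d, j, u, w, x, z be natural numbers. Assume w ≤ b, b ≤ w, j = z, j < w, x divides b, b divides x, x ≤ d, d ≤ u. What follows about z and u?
z < u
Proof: From w ≤ b and b ≤ w, w = b. j = z and j < w, hence z < w. From w = b, z < b. x divides b and b divides x, so x = b. x ≤ d and d ≤ u, hence x ≤ u. x = b, so b ≤ u. Since z < b, z < u.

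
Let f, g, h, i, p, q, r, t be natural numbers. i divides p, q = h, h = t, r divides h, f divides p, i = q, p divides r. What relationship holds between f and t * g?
f divides t * g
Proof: p divides r and r divides h, so p divides h. i = q and i divides p, hence q divides p. Since q = h, h divides p. Since p divides h, p = h. Because h = t, p = t. f divides p, so f divides t. Then f divides t * g.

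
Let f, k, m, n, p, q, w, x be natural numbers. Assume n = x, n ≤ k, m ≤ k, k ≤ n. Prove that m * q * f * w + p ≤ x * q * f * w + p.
Because k ≤ n and n ≤ k, k = n. n = x, so k = x. Since m ≤ k, m ≤ x. By multiplying by a non-negative, m * q ≤ x * q. By multiplying by a non-negative, m * q * f ≤ x * q * f. By multiplying by a non-negative, m * q * f * w ≤ x * q * f * w. Then m * q * f * w + p ≤ x * q * f * w + p.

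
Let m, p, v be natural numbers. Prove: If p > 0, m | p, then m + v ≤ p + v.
m | p and p > 0, thus m ≤ p. Then m + v ≤ p + v.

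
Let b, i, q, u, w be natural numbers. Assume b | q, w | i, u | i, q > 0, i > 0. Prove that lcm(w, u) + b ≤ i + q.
Since w | i and u | i, lcm(w, u) | i. i > 0, so lcm(w, u) ≤ i. b | q and q > 0, therefore b ≤ q. Since lcm(w, u) ≤ i, lcm(w, u) + b ≤ i + q.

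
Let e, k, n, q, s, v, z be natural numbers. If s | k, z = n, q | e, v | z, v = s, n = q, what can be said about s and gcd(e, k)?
s | gcd(e, k)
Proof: z = n and n = q, therefore z = q. v = s and v | z, therefore s | z. z = q, so s | q. q | e, so s | e. s | k, so s | gcd(e, k).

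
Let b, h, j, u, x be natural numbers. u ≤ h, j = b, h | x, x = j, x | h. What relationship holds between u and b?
u ≤ b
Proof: h | x and x | h, so h = x. x = j, so h = j. From j = b, h = b. Since u ≤ h, u ≤ b.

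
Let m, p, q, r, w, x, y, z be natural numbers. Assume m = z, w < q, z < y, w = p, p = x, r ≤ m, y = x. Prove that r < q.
From m = z and r ≤ m, r ≤ z. y = x and z < y, hence z < x. From r ≤ z, r < x. w = p and p = x, hence w = x. w < q, so x < q. r < x, so r < q.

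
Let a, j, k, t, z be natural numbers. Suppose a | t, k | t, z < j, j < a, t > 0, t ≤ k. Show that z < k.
k | t and t > 0, hence k ≤ t. t ≤ k, so t = k. Because a | t and t > 0, a ≤ t. Since j < a, j < t. z < j, so z < t. t = k, so z < k.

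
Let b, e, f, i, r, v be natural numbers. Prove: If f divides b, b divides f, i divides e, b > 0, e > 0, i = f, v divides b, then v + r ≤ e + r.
From v divides b and b > 0, v ≤ b. From f divides b and b divides f, f = b. Since i = f and i divides e, f divides e. f = b, so b divides e. Since e > 0, b ≤ e. Since v ≤ b, v ≤ e. Then v + r ≤ e + r.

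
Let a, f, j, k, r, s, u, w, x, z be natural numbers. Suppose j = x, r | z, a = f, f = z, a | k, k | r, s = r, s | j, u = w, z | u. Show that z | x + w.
Since a = f and f = z, a = z. a | k and k | r, hence a | r. a = z, so z | r. Since r | z, r = z. s = r and s | j, hence r | j. From r = z, z | j. j = x, so z | x. u = w and z | u, thus z | w. Since z | x, z | x + w.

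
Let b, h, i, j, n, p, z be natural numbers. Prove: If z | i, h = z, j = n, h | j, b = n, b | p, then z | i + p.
Because j = n and h | j, h | n. h = z, so z | n. b = n and b | p, hence n | p. Because z | n, z | p. Since z | i, z | i + p.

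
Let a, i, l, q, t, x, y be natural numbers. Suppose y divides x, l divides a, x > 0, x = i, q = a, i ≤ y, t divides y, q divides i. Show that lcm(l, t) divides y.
Because y divides x and x > 0, y ≤ x. Since x = i, y ≤ i. i ≤ y, so i = y. Because q = a and q divides i, a divides i. l divides a, so l divides i. Because i = y, l divides y. Since t divides y, lcm(l, t) divides y.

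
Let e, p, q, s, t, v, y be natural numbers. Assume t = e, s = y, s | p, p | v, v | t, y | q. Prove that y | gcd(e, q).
s = y and s | p, hence y | p. p | v, so y | v. From v | t, y | t. t = e, so y | e. Since y | q, y | gcd(e, q).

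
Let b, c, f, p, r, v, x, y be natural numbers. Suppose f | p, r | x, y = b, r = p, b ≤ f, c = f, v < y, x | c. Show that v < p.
y = b and v < y, so v < b. r = p and r | x, so p | x. x | c, so p | c. c = f, so p | f. f | p, so f = p. b ≤ f, so b ≤ p. v < b, so v < p.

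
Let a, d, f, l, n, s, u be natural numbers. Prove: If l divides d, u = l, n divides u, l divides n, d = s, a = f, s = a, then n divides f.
u = l and n divides u, therefore n divides l. Since l divides n, l = n. s = a and a = f, so s = f. d = s and l divides d, thus l divides s. Since s = f, l divides f. From l = n, n divides f.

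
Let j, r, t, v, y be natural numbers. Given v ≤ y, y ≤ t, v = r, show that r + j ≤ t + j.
Because v = r and v ≤ y, r ≤ y. y ≤ t, so r ≤ t. Then r + j ≤ t + j.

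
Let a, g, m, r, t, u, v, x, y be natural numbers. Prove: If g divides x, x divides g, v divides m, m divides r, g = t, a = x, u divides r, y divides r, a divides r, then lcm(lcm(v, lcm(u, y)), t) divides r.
v divides m and m divides r, hence v divides r. Since u divides r and y divides r, lcm(u, y) divides r. Since v divides r, lcm(v, lcm(u, y)) divides r. x divides g and g divides x, therefore x = g. a = x, so a = g. From g = t, a = t. a divides r, so t divides r. Since lcm(v, lcm(u, y)) divides r, lcm(lcm(v, lcm(u, y)), t) divides r.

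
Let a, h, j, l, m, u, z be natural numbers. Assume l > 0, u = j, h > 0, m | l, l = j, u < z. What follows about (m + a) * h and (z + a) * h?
(m + a) * h < (z + a) * h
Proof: m | l and l > 0, thus m ≤ l. Since l = j, m ≤ j. u = j and u < z, hence j < z. m ≤ j, so m < z. Then m + a < z + a. From h > 0, (m + a) * h < (z + a) * h.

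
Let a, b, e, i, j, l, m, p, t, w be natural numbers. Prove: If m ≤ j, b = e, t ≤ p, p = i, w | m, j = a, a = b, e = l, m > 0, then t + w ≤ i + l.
Since p = i and t ≤ p, t ≤ i. a = b and b = e, hence a = e. e = l, so a = l. Because w | m and m > 0, w ≤ m. j = a and m ≤ j, therefore m ≤ a. w ≤ m, so w ≤ a. a = l, so w ≤ l. Since t ≤ i, t + w ≤ i + l.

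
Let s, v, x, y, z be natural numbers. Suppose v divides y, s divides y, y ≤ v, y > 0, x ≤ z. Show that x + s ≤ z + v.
Since v divides y and y > 0, v ≤ y. Since y ≤ v, y = v. s divides y and y > 0, thus s ≤ y. y = v, so s ≤ v. Since x ≤ z, x + s ≤ z + v.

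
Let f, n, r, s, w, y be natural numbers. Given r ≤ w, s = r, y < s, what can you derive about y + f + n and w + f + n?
y + f + n < w + f + n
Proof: s = r and y < s, hence y < r. r ≤ w, so y < w. Then y + f < w + f. Then y + f + n < w + f + n.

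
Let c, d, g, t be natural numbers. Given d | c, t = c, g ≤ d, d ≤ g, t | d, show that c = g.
t = c and t | d, therefore c | d. Because d | c, c = d. From d ≤ g and g ≤ d, d = g. Since c = d, c = g.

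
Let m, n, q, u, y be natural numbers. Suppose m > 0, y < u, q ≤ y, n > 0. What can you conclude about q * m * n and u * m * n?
q * m * n < u * m * n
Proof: q ≤ y and y < u, hence q < u. Combining with m > 0, by multiplying by a positive, q * m < u * m. Combining with n > 0, by multiplying by a positive, q * m * n < u * m * n.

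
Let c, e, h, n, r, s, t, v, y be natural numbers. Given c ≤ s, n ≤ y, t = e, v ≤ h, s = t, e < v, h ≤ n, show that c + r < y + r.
s = t and t = e, thus s = e. From c ≤ s, c ≤ e. e < v and v ≤ h, thus e < h. Since c ≤ e, c < h. From h ≤ n and n ≤ y, h ≤ y. Because c < h, c < y. Then c + r < y + r.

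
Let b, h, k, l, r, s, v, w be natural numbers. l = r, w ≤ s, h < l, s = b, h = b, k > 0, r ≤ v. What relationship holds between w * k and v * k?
w * k < v * k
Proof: Since s = b and w ≤ s, w ≤ b. Since l = r and h < l, h < r. Since h = b, b < r. Since w ≤ b, w < r. r ≤ v, so w < v. Since k > 0, by multiplying by a positive, w * k < v * k.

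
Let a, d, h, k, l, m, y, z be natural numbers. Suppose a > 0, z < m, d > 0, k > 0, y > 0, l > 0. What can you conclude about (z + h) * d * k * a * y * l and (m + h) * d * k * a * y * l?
(z + h) * d * k * a * y * l < (m + h) * d * k * a * y * l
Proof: Since z < m, z + h < m + h. Using d > 0 and multiplying by a positive, (z + h) * d < (m + h) * d. Combined with k > 0, by multiplying by a positive, (z + h) * d * k < (m + h) * d * k. Since a > 0, by multiplying by a positive, (z + h) * d * k * a < (m + h) * d * k * a. Since y > 0, by multiplying by a positive, (z + h) * d * k * a * y < (m + h) * d * k * a * y. From l > 0, by multiplying by a positive, (z + h) * d * k * a * y * l < (m + h) * d * k * a * y * l.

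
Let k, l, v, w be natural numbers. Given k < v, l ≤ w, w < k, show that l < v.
w < k and k < v, so w < v. Since l ≤ w, l < v.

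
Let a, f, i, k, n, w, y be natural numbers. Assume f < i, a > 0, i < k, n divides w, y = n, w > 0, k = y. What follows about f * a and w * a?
f * a < w * a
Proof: k = y and i < k, therefore i < y. Because y = n, i < n. n divides w and w > 0, thus n ≤ w. i < n, so i < w. f < i, so f < w. Since a > 0, by multiplying by a positive, f * a < w * a.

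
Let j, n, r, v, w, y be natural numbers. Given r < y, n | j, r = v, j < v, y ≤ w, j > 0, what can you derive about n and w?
n < w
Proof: Since n | j and j > 0, n ≤ j. From r < y and y ≤ w, r < w. Since r = v, v < w. Since j < v, j < w. n ≤ j, so n < w.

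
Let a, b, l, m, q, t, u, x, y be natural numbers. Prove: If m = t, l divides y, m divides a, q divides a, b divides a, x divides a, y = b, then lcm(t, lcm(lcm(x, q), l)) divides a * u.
From m = t and m divides a, t divides a. From x divides a and q divides a, lcm(x, q) divides a. y = b and l divides y, hence l divides b. Since b divides a, l divides a. Since lcm(x, q) divides a, lcm(lcm(x, q), l) divides a. Because t divides a, lcm(t, lcm(lcm(x, q), l)) divides a. Then lcm(t, lcm(lcm(x, q), l)) divides a * u.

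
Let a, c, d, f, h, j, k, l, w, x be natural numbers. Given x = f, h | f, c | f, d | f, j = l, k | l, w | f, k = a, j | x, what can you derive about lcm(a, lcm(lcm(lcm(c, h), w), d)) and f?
lcm(a, lcm(lcm(lcm(c, h), w), d)) | f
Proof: j = l and j | x, hence l | x. Because x = f, l | f. k | l, so k | f. k = a, so a | f. Because c | f and h | f, lcm(c, h) | f. w | f, so lcm(lcm(c, h), w) | f. Because d | f, lcm(lcm(lcm(c, h), w), d) | f. Because a | f, lcm(a, lcm(lcm(lcm(c, h), w), d)) | f.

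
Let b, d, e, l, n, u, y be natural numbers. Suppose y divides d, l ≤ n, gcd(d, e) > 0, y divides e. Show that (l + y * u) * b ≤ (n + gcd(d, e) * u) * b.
y divides d and y divides e, hence y divides gcd(d, e). Since gcd(d, e) > 0, y ≤ gcd(d, e). By multiplying by a non-negative, y * u ≤ gcd(d, e) * u. l ≤ n, so l + y * u ≤ n + gcd(d, e) * u. By multiplying by a non-negative, (l + y * u) * b ≤ (n + gcd(d, e) * u) * b.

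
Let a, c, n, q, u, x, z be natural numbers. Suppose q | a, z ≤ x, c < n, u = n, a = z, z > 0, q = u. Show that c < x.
q = u and u = n, hence q = n. Because a = z and q | a, q | z. q = n, so n | z. z > 0, so n ≤ z. Since c < n, c < z. Since z ≤ x, c < x.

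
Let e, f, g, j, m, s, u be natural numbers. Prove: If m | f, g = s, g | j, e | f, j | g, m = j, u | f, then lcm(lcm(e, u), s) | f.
e | f and u | f, so lcm(e, u) | f. j | g and g | j, thus j = g. m = j, so m = g. Since g = s, m = s. Since m | f, s | f. lcm(e, u) | f, so lcm(lcm(e, u), s) | f.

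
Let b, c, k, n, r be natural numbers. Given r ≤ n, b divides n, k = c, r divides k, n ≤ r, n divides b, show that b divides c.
r ≤ n and n ≤ r, so r = n. Because n divides b and b divides n, n = b. Since r = n, r = b. Because k = c and r divides k, r divides c. r = b, so b divides c.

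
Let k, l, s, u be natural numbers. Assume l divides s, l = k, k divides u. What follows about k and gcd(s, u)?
k divides gcd(s, u)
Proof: l = k and l divides s, thus k divides s. k divides u, so k divides gcd(s, u).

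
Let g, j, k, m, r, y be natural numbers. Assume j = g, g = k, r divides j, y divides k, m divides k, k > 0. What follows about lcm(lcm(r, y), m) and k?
lcm(lcm(r, y), m) ≤ k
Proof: j = g and g = k, so j = k. Since r divides j, r divides k. Because y divides k, lcm(r, y) divides k. Since m divides k, lcm(lcm(r, y), m) divides k. Since k > 0, lcm(lcm(r, y), m) ≤ k.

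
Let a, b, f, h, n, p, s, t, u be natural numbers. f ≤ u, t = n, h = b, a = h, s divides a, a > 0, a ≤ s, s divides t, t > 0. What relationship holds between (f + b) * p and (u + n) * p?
(f + b) * p ≤ (u + n) * p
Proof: s divides a and a > 0, hence s ≤ a. Since a ≤ s, s = a. Since s divides t, a divides t. Since a = h, h divides t. t > 0, so h ≤ t. h = b, so b ≤ t. Since t = n, b ≤ n. Since f ≤ u, f + b ≤ u + n. By multiplying by a non-negative, (f + b) * p ≤ (u + n) * p.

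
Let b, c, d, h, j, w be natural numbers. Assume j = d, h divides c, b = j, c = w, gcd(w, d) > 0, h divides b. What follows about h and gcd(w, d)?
h ≤ gcd(w, d)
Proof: c = w and h divides c, so h divides w. b = j and j = d, thus b = d. h divides b, so h divides d. Since h divides w, h divides gcd(w, d). Because gcd(w, d) > 0, h ≤ gcd(w, d).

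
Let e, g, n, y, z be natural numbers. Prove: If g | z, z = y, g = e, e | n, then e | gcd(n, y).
g = e and g | z, therefore e | z. Since z = y, e | y. Since e | n, e | gcd(n, y).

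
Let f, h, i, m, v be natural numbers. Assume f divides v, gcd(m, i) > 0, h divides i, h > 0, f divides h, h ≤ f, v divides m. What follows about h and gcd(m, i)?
h ≤ gcd(m, i)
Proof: From f divides h and h > 0, f ≤ h. Since h ≤ f, f = h. Since f divides v and v divides m, f divides m. f = h, so h divides m. Since h divides i, h divides gcd(m, i). Since gcd(m, i) > 0, h ≤ gcd(m, i).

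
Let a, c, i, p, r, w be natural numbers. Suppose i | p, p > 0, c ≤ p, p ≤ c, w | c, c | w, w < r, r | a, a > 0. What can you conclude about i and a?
i < a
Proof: From i | p and p > 0, i ≤ p. Since c ≤ p and p ≤ c, c = p. Because w | c and c | w, w = c. r | a and a > 0, so r ≤ a. Since w < r, w < a. w = c, so c < a. Since c = p, p < a. From i ≤ p, i < a.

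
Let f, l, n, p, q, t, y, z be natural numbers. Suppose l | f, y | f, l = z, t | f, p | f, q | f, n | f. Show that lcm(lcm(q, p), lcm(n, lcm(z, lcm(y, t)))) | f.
q | f and p | f, so lcm(q, p) | f. Because l = z and l | f, z | f. y | f and t | f, so lcm(y, t) | f. Since z | f, lcm(z, lcm(y, t)) | f. Since n | f, lcm(n, lcm(z, lcm(y, t))) | f. lcm(q, p) | f, so lcm(lcm(q, p), lcm(n, lcm(z, lcm(y, t)))) | f.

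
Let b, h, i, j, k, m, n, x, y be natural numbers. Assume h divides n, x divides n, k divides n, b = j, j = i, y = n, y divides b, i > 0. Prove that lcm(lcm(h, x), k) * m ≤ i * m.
h divides n and x divides n, therefore lcm(h, x) divides n. k divides n, so lcm(lcm(h, x), k) divides n. Since b = j and j = i, b = i. Because y = n and y divides b, n divides b. From b = i, n divides i. lcm(lcm(h, x), k) divides n, so lcm(lcm(h, x), k) divides i. i > 0, so lcm(lcm(h, x), k) ≤ i. By multiplying by a non-negative, lcm(lcm(h, x), k) * m ≤ i * m.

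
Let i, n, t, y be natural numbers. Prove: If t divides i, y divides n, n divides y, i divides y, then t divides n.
Because y divides n and n divides y, y = n. From t divides i and i divides y, t divides y. From y = n, t divides n.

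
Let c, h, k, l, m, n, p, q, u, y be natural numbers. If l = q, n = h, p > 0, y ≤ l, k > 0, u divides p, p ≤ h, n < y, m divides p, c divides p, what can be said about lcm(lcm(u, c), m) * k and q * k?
lcm(lcm(u, c), m) * k < q * k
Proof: u divides p and c divides p, so lcm(u, c) divides p. m divides p, so lcm(lcm(u, c), m) divides p. From p > 0, lcm(lcm(u, c), m) ≤ p. p ≤ h, so lcm(lcm(u, c), m) ≤ h. n < y and y ≤ l, so n < l. Since n = h, h < l. lcm(lcm(u, c), m) ≤ h, so lcm(lcm(u, c), m) < l. Since l = q, lcm(lcm(u, c), m) < q. Using k > 0, by multiplying by a positive, lcm(lcm(u, c), m) * k < q * k.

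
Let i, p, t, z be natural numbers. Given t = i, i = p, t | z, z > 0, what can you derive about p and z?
p ≤ z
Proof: Because t = i and t | z, i | z. From z > 0, i ≤ z. i = p, so p ≤ z.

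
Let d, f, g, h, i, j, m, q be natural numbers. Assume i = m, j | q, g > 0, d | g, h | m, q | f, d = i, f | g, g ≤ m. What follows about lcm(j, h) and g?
lcm(j, h) ≤ g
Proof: q | f and f | g, thus q | g. Since j | q, j | g. d = i and i = m, therefore d = m. Because d | g, m | g. Because g > 0, m ≤ g. g ≤ m, so m = g. Since h | m, h | g. Since j | g, lcm(j, h) | g. Since g > 0, lcm(j, h) ≤ g.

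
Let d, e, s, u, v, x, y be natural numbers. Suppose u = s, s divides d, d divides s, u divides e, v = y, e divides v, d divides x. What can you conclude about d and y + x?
d divides y + x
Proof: s divides d and d divides s, hence s = d. Since u = s, u = d. v = y and e divides v, hence e divides y. From u divides e, u divides y. Because u = d, d divides y. d divides x, so d divides y + x.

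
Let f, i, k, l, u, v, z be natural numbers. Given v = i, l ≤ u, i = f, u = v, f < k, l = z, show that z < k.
Because u = v and v = i, u = i. From l = z and l ≤ u, z ≤ u. Since u = i, z ≤ i. Since i = f, z ≤ f. Since f < k, z < k.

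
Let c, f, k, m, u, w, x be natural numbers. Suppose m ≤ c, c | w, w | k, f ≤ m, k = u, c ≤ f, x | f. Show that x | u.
Since f ≤ m and m ≤ c, f ≤ c. c ≤ f, so c = f. c | w, so f | w. w | k, so f | k. k = u, so f | u. x | f, so x | u.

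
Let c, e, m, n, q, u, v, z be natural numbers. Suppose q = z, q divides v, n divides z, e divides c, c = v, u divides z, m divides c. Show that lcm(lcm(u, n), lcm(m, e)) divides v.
Since u divides z and n divides z, lcm(u, n) divides z. q = z and q divides v, thus z divides v. lcm(u, n) divides z, so lcm(u, n) divides v. m divides c and e divides c, so lcm(m, e) divides c. Since c = v, lcm(m, e) divides v. lcm(u, n) divides v, so lcm(lcm(u, n), lcm(m, e)) divides v.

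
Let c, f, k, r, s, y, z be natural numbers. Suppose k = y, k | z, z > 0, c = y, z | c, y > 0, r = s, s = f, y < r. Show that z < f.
k = y and k | z, therefore y | z. z > 0, so y ≤ z. Because c = y and z | c, z | y. From y > 0, z ≤ y. From y ≤ z, y = z. r = s and s = f, therefore r = f. Because y < r, y < f. y = z, so z < f.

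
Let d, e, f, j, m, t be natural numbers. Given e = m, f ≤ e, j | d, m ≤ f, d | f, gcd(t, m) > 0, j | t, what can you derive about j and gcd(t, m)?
j ≤ gcd(t, m)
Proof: e = m and f ≤ e, thus f ≤ m. m ≤ f, so f = m. j | d and d | f, so j | f. Since f = m, j | m. From j | t, j | gcd(t, m). Because gcd(t, m) > 0, j ≤ gcd(t, m).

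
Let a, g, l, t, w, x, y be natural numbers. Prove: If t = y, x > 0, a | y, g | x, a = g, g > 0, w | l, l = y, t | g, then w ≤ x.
t = y and t | g, so y | g. Because a = g and a | y, g | y. Since y | g, y = g. l = y and w | l, hence w | y. Since y = g, w | g. Since g > 0, w ≤ g. From g | x and x > 0, g ≤ x. w ≤ g, so w ≤ x.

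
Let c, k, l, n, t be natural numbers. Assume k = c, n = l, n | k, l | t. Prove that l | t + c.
From n = l and n | k, l | k. Since k = c, l | c. l | t, so l | t + c.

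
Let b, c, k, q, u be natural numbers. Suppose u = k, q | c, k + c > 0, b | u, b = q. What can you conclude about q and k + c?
q ≤ k + c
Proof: b = q and b | u, therefore q | u. From u = k, q | k. Since q | c, q | k + c. k + c > 0, so q ≤ k + c.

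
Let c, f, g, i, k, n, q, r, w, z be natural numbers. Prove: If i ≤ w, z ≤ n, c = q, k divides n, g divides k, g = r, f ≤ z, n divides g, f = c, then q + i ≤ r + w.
Since f = c and c = q, f = q. g divides k and k divides n, therefore g divides n. Since n divides g, n = g. g = r, so n = r. From z ≤ n, z ≤ r. Because f ≤ z, f ≤ r. Since f = q, q ≤ r. Since i ≤ w, q + i ≤ r + w.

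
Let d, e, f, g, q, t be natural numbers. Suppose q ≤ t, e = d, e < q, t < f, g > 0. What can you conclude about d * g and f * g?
d * g < f * g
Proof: e < q and q ≤ t, hence e < t. e = d, so d < t. Since t < f, d < f. g > 0, so d * g < f * g.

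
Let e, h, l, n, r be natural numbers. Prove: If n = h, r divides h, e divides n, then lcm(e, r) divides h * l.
Since n = h and e divides n, e divides h. Since r divides h, lcm(e, r) divides h. Then lcm(e, r) divides h * l.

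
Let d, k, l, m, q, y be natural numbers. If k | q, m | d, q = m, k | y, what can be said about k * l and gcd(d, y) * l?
k * l | gcd(d, y) * l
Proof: q = m and k | q, thus k | m. From m | d, k | d. Since k | y, k | gcd(d, y). Then k * l | gcd(d, y) * l.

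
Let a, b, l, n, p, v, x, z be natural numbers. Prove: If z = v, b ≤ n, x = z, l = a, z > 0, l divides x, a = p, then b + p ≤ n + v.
l = a and a = p, thus l = p. x = z and l divides x, hence l divides z. Since z > 0, l ≤ z. l = p, so p ≤ z. Because z = v, p ≤ v. Since b ≤ n, b + p ≤ n + v.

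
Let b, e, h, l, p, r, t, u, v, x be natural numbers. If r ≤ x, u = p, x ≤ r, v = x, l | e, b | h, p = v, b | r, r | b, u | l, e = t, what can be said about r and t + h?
r | t + h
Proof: Since u = p and p = v, u = v. Since v = x, u = x. Because x ≤ r and r ≤ x, x = r. From u = x, u = r. e = t and l | e, thus l | t. u | l, so u | t. Since u = r, r | t. b | r and r | b, therefore b = r. Because b | h, r | h. Since r | t, r | t + h.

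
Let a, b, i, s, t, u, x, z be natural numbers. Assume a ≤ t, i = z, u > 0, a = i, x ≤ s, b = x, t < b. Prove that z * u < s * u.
a = i and a ≤ t, so i ≤ t. Since b = x and t < b, t < x. x ≤ s, so t < s. i ≤ t, so i < s. i = z, so z < s. u > 0, so z * u < s * u.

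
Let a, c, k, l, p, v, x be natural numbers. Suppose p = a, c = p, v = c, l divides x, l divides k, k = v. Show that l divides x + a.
v = c and c = p, so v = p. Since p = a, v = a. Because k = v and l divides k, l divides v. Since v = a, l divides a. l divides x, so l divides x + a.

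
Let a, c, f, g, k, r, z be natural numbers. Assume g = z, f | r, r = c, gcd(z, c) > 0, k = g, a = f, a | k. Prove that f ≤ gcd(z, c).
k = g and g = z, so k = z. a | k, so a | z. a = f, so f | z. From r = c and f | r, f | c. Since f | z, f | gcd(z, c). gcd(z, c) > 0, so f ≤ gcd(z, c).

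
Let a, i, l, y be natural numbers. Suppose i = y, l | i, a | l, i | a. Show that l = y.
From i | a and a | l, i | l. Since l | i, l = i. Since i = y, l = y.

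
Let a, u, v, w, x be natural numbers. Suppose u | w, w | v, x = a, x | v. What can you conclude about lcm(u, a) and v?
lcm(u, a) | v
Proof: u | w and w | v, thus u | v. x = a and x | v, so a | v. Since u | v, lcm(u, a) | v.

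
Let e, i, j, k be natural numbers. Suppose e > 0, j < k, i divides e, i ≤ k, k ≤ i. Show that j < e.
Since i ≤ k and k ≤ i, i = k. Since i divides e, k divides e. e > 0, so k ≤ e. Since j < k, j < e.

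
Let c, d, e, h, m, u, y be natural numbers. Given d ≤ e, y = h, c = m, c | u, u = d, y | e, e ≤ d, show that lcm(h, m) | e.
Since y = h and y | e, h | e. d ≤ e and e ≤ d, thus d = e. u = d, so u = e. Because c | u, c | e. Since c = m, m | e. From h | e, lcm(h, m) | e.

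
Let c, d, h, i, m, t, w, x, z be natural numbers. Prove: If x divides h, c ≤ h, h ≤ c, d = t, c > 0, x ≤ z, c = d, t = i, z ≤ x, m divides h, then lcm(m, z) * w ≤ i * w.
From c = d and d = t, c = t. t = i, so c = i. h ≤ c and c ≤ h, thus h = c. x ≤ z and z ≤ x, so x = z. x divides h, so z divides h. Because m divides h, lcm(m, z) divides h. h = c, so lcm(m, z) divides c. Since c > 0, lcm(m, z) ≤ c. Since c = i, lcm(m, z) ≤ i. By multiplying by a non-negative, lcm(m, z) * w ≤ i * w.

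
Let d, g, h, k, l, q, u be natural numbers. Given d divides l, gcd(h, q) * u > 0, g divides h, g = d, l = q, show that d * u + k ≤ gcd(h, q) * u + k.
g = d and g divides h, hence d divides h. From l = q and d divides l, d divides q. Because d divides h, d divides gcd(h, q). Then d * u divides gcd(h, q) * u. Since gcd(h, q) * u > 0, d * u ≤ gcd(h, q) * u. Then d * u + k ≤ gcd(h, q) * u + k.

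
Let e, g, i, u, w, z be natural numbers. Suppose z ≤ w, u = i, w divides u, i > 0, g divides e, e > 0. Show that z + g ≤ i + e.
From u = i and w divides u, w divides i. i > 0, so w ≤ i. z ≤ w, so z ≤ i. g divides e and e > 0, therefore g ≤ e. Since z ≤ i, z + g ≤ i + e.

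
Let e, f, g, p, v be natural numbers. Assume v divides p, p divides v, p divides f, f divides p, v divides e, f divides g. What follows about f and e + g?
f divides e + g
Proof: v divides p and p divides v, thus v = p. p divides f and f divides p, so p = f. v = p, so v = f. Because v divides e, f divides e. Since f divides g, f divides e + g.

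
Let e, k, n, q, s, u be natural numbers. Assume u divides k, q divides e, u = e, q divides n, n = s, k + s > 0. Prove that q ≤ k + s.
From u = e and u divides k, e divides k. Since q divides e, q divides k. Because n = s and q divides n, q divides s. Since q divides k, q divides k + s. Since k + s > 0, q ≤ k + s.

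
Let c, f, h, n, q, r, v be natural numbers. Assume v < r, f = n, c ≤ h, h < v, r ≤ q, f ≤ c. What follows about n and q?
n < q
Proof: f ≤ c and c ≤ h, hence f ≤ h. From h < v and v < r, h < r. f ≤ h, so f < r. f = n, so n < r. r ≤ q, so n < q.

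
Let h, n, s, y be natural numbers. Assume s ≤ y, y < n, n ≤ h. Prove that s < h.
y < n and n ≤ h, so y < h. Since s ≤ y, s < h.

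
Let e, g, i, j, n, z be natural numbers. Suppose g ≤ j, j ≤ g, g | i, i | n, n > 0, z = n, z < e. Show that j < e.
From g ≤ j and j ≤ g, g = j. Because g | i and i | n, g | n. Since n > 0, g ≤ n. Since z = n and z < e, n < e. Since g ≤ n, g < e. g = j, so j < e.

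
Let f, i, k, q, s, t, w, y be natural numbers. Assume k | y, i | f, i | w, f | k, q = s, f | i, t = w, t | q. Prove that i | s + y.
q = s and t | q, so t | s. t = w, so w | s. i | w, so i | s. f | i and i | f, thus f = i. f | k and k | y, hence f | y. f = i, so i | y. i | s, so i | s + y.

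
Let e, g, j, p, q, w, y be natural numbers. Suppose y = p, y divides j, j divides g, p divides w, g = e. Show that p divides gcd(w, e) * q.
y divides j and j divides g, therefore y divides g. g = e, so y divides e. Since y = p, p divides e. Since p divides w, p divides gcd(w, e). Then p divides gcd(w, e) * q.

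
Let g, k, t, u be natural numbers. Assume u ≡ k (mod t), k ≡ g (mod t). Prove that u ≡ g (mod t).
u ≡ k (mod t) and k ≡ g (mod t). By transitivity, u ≡ g (mod t).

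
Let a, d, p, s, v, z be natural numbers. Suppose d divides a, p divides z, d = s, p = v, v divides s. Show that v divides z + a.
p = v and p divides z, hence v divides z. Since d = s and d divides a, s divides a. Since v divides s, v divides a. v divides z, so v divides z + a.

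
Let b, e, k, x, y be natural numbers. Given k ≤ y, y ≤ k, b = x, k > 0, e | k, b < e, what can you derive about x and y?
x < y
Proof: b = x and b < e, so x < e. k ≤ y and y ≤ k, hence k = y. Since e | k and k > 0, e ≤ k. Since k = y, e ≤ y. From x < e, x < y.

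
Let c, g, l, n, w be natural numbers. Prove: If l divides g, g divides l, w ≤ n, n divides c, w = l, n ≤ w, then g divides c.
n ≤ w and w ≤ n, hence n = w. Since w = l, n = l. l divides g and g divides l, so l = g. Since n = l, n = g. Since n divides c, g divides c.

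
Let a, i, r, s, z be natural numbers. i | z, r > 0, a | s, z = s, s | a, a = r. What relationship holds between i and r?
i ≤ r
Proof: Since s | a and a | s, s = a. z = s, so z = a. a = r, so z = r. i | z, so i | r. r > 0, so i ≤ r.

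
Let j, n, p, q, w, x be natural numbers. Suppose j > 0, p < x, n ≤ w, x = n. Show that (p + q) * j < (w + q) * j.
x = n and p < x, therefore p < n. Since n ≤ w, p < w. Then p + q < w + q. Since j > 0, by multiplying by a positive, (p + q) * j < (w + q) * j.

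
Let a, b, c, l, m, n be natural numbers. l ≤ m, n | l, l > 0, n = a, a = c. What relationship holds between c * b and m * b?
c * b ≤ m * b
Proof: n = a and a = c, thus n = c. n | l and l > 0, thus n ≤ l. Since n = c, c ≤ l. l ≤ m, so c ≤ m. Then c * b ≤ m * b.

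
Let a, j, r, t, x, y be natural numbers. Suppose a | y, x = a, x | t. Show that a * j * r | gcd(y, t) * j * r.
x = a and x | t, therefore a | t. a | y, so a | gcd(y, t). Then a * j | gcd(y, t) * j. Then a * j * r | gcd(y, t) * j * r.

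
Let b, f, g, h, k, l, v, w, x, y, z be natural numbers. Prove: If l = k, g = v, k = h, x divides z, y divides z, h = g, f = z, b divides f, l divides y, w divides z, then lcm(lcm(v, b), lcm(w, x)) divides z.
k = h and h = g, so k = g. Since g = v, k = v. l = k and l divides y, hence k divides y. Since y divides z, k divides z. Since k = v, v divides z. f = z and b divides f, thus b divides z. v divides z, so lcm(v, b) divides z. From w divides z and x divides z, lcm(w, x) divides z. lcm(v, b) divides z, so lcm(lcm(v, b), lcm(w, x)) divides z.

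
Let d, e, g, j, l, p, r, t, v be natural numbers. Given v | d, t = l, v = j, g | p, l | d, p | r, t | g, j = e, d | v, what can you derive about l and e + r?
l | e + r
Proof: v = j and j = e, therefore v = e. Because d | v and v | d, d = v. From l | d, l | v. v = e, so l | e. t = l and t | g, hence l | g. Since g | p, l | p. Since p | r, l | r. Since l | e, l | e + r.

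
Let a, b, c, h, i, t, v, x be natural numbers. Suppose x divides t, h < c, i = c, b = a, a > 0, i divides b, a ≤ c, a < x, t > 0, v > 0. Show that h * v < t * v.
From i = c and i divides b, c divides b. Because b = a, c divides a. Since a > 0, c ≤ a. Since a ≤ c, c = a. h < c, so h < a. x divides t and t > 0, hence x ≤ t. a < x, so a < t. h < a, so h < t. Since v > 0, by multiplying by a positive, h * v < t * v.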